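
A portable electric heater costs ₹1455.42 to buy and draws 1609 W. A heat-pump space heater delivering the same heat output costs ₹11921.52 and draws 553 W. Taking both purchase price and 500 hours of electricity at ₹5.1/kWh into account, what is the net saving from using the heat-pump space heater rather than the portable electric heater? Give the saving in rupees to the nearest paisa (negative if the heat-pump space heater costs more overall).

-₹7773.30

portable electric heater: ₹1455.42 + (1609/1000) kW × 500 h × ₹5.1 = ₹1455.42 + ₹4102.95 = ₹5558.37
heat-pump space heater: ₹11921.52 + (553/1000) kW × 500 h × ₹5.1 = ₹11921.52 + ₹1410.15 = ₹13331.67
Saving = ₹5558.37 − ₹13331.67 = −₹7773.3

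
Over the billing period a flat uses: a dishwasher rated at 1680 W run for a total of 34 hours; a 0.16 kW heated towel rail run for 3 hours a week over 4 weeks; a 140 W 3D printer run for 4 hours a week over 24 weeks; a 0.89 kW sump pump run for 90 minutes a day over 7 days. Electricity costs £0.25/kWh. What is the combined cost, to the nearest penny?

£20.46

dishwasher: 1.68 kW × 34 h = 57.12 kWh
heated towel rail: Runtime = 3 h/week × 4 weeks = 12 h
heated towel rail: 0.16 kW × 12 h = 1.92 kWh
3D printer: Runtime = 4 h/week × 24 weeks = 96 h
3D printer: 0.14 kW × 96 h = 13.44 kWh
sump pump: Runtime = 90 min × 7 = 630 min = 10.5 h
sump pump: 0.89 kW × 10.5 h = 9.345 kWh
Total energy = 81.825 kWh
Cost = 81.825 × £0.25 = £20.46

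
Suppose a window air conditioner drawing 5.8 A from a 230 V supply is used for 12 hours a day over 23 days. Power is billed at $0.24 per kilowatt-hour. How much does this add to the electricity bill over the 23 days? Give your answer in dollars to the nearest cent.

$88.36

Power = 5.8 A × 230 V = 1334 W = 1.334 kW
Runtime = 12 h/day × 23 days = 276 h
Energy = 1.334 kW × 276 h = 368.184 kWh
Cost = 368.184 kWh × $0.24/kWh = $88.36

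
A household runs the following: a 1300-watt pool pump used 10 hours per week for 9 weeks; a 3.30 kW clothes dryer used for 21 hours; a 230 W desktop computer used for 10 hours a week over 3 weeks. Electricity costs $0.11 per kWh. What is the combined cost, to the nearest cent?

pool pump: Runtime = 10 h/week × 9 weeks = 90 h
pool pump: 1.3 kW × 90 h = 117 kWh
clothes dryer: 3.3 kW × 21 h = 69.3 kWh
desktop computer: Runtime = 10 h/week × 3 weeks = 30 h
desktop computer: 0.23 kW × 30 h = 6.9 kWh
Total energy = 193.2 kWh
Cost = 193.2 × $0.11 = $21.25

$21.25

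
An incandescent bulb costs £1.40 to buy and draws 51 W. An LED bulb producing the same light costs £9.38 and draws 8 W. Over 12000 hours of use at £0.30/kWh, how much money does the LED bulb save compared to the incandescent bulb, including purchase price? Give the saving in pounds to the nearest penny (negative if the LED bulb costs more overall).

£146.82

incandescent bulb: £1.40 + (51/1000) kW × 12000 h × £0.30 = £1.40 + £183.6 = £185
LED bulb: £9.38 + (8/1000) kW × 12000 h × £0.30 = £9.38 + £28.8 = £38.18
Saving = £185 − £38.18 = £146.82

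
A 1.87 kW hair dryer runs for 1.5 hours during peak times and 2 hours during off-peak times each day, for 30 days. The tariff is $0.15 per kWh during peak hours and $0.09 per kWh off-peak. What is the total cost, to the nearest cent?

Peak energy = 1.87 kW × 1.5 h × 30 = 84.15 kWh
Off-peak energy = 1.87 kW × 2 h × 30 = 112.2 kWh
Cost = 84.15 × $0.15 + 112.2 × $0.09 = $12.6225 + $10.098 = $22.72

$22.72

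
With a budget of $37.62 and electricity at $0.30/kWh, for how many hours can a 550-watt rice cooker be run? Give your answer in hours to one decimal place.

Energy available = $37.62 ÷ $0.30/kWh = 125.4 kWh
Hours = 125.4 kWh ÷ 0.55 kW = 228.0 h

228.0 h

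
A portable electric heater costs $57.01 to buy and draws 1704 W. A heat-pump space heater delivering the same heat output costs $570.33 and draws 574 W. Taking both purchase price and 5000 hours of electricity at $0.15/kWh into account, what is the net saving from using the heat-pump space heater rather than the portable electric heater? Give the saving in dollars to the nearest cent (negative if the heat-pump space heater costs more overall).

$334.18

portable electric heater: $57.01 + (1704/1000) kW × 5000 h × $0.15 = $57.01 + $1278 = $1335.01
heat-pump space heater: $570.33 + (574/1000) kW × 5000 h × $0.15 = $570.33 + $430.5 = $1000.83
Saving = $1335.01 − $1000.83 = $334.18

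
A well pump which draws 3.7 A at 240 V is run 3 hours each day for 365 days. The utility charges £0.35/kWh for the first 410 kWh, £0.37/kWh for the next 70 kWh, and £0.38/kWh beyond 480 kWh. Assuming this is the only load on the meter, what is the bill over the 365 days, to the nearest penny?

Power = 3.7 A × 240 V = 888 W = 0.888 kW
Runtime = 3 h/day × 365 days = 1095 h
Energy = 0.888 kW × 1095 h = 972.36 kWh
Tier 1 (0–410 kWh): 410 × £0.35 = £143.5
Tier 2 (410–480 kWh): 70 × £0.37 = £25.9
Above 480 kWh: 492.36 × £0.38 = £187.0968
Bill = £356.50

£356.50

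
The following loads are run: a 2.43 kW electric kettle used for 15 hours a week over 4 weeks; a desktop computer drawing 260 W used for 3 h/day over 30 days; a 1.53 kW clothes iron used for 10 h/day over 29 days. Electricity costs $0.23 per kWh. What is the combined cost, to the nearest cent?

$140.97

electric kettle: Runtime = 15 h/week × 4 weeks = 60 h
electric kettle: 2.43 kW × 60 h = 145.8 kWh
desktop computer: Runtime = 3 h/day × 30 days = 90 h
desktop computer: 0.26 kW × 90 h = 23.4 kWh
clothes iron: Runtime = 10 h/day × 29 days = 290 h
clothes iron: 1.53 kW × 290 h = 443.7 kWh
Total energy = 612.9 kWh
Cost = 612.9 × $0.23 = $140.97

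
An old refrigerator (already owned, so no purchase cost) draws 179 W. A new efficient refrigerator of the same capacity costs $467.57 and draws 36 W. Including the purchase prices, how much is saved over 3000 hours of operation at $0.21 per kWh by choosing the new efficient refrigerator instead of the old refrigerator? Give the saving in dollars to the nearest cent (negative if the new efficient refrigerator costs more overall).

old refrigerator: $0.00 + (179/1000) kW × 3000 h × $0.21 = $0.00 + $112.77 = $112.77
new efficient refrigerator: $467.57 + (36/1000) kW × 3000 h × $0.21 = $467.57 + $22.68 = $490.25
Saving = $112.77 − $490.25 = −$377.48

-$377.48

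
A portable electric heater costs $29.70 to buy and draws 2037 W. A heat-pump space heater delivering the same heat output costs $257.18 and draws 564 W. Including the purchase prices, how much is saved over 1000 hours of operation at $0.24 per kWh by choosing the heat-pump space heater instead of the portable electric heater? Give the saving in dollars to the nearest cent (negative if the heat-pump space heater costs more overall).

$126.04

portable electric heater: $29.70 + (2037/1000) kW × 1000 h × $0.24 = $29.70 + $488.88 = $518.58
heat-pump space heater: $257.18 + (564/1000) kW × 1000 h × $0.24 = $257.18 + $135.36 = $392.54
Saving = $518.58 − $392.54 = $126.04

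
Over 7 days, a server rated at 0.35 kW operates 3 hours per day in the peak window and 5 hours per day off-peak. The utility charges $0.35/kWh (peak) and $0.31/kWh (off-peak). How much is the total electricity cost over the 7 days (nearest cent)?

$6.37

Peak energy = 0.35 kW × 3 h × 7 = 7.35 kWh
Off-peak energy = 0.35 kW × 5 h × 7 = 12.25 kWh
Cost = 7.35 × $0.35 + 12.25 × $0.31 = $2.5725 + $3.7975 = $6.37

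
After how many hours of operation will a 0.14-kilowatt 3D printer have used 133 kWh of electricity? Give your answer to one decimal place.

950.0 h

Hours = 133 kWh ÷ 0.14 kW = 950.0 h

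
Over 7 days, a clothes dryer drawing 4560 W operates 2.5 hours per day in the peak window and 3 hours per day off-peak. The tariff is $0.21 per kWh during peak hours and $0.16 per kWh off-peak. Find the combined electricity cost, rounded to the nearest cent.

$32.08

Peak energy = 4.56 kW × 2.5 h × 7 = 79.8 kWh
Off-peak energy = 4.56 kW × 3 h × 7 = 95.76 kWh
Cost = 79.8 × $0.21 + 95.76 × $0.16 = $16.758 + $15.3216 = $32.08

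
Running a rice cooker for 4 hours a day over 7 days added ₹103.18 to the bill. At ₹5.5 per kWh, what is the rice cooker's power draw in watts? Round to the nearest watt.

Energy = ₹103.18 ÷ ₹5.5/kWh = 18.76 kWh
Runtime = 4 h/day × 7 days = 28 h
Power = 18.76 kWh ÷ 28 h = 0.67 kW = 670 W

670 W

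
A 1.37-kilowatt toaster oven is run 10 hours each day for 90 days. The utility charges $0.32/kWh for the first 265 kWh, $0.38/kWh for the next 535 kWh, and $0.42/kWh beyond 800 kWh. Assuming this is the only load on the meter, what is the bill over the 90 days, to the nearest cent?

$469.96

Runtime = 10 h/day × 90 days = 900 h
Energy = 1.37 kW × 900 h = 1233 kWh
Tier 1 (0–265 kWh): 265 × $0.32 = $84.8
Tier 2 (265–800 kWh): 535 × $0.38 = $203.3
Above 800 kWh: 433 × $0.42 = $181.86
Bill = $469.96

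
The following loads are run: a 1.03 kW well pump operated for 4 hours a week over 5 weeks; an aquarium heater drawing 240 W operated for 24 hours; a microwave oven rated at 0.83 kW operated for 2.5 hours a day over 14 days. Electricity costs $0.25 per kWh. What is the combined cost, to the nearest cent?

well pump: Runtime = 4 h/week × 5 weeks = 20 h
well pump: 1.03 kW × 20 h = 20.6 kWh
aquarium heater: 0.24 kW × 24 h = 5.76 kWh
microwave oven: Runtime = 2.5 h/day × 14 days = 35 h
microwave oven: 0.83 kW × 35 h = 29.05 kWh
Total energy = 55.41 kWh
Cost = 55.41 × $0.25 = $13.85

$13.85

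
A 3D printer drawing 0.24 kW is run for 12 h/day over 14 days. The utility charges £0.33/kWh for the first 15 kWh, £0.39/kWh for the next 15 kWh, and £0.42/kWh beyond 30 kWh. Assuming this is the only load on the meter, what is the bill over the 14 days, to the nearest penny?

Runtime = 12 h/day × 14 days = 168 h
Energy = 0.24 kW × 168 h = 40.32 kWh
Tier 1 (0–15 kWh): 15 × £0.33 = £4.95
Tier 2 (15–30 kWh): 15 × £0.39 = £5.85
Above 30 kWh: 10.32 × £0.42 = £4.3344
Bill = £15.13

£15.13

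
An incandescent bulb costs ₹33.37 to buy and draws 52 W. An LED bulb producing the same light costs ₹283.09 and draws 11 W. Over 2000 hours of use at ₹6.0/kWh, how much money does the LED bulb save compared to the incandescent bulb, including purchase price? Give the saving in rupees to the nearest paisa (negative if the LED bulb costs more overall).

₹242.28

incandescent bulb: ₹33.37 + (52/1000) kW × 2000 h × ₹6.0 = ₹33.37 + ₹624 = ₹657.37
LED bulb: ₹283.09 + (11/1000) kW × 2000 h × ₹6.0 = ₹283.09 + ₹132 = ₹415.09
Saving = ₹657.37 − ₹415.09 = ₹242.28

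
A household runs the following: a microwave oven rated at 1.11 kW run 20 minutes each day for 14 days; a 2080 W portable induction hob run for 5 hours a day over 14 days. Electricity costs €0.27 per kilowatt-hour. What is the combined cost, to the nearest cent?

microwave oven: Runtime = 20 min × 14 = 280 min = 4.666666… h
microwave oven: 1.11 kW × 4.666666… h = 5.18 kWh
portable induction hob: Runtime = 5 h/day × 14 days = 70 h
portable induction hob: 2.08 kW × 70 h = 145.6 kWh
Total energy = 150.78 kWh
Cost = 150.78 × €0.27 = €40.71

€40.71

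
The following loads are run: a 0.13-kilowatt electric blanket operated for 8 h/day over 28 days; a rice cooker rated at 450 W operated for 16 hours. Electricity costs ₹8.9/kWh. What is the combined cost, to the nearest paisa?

₹323.25

electric blanket: Runtime = 8 h/day × 28 days = 224 h
electric blanket: 0.13 kW × 224 h = 29.12 kWh
rice cooker: 0.45 kW × 16 h = 7.2 kWh
Total energy = 36.32 kWh
Cost = 36.32 × ₹8.9 = ₹323.25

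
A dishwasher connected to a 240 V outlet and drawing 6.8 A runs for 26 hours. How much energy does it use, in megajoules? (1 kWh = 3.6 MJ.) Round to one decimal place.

Power = 6.8 A × 240 V = 1632 W = 1.632 kW
Energy = 1.632 kW × 26 h = 42.432 kWh
= 42.432 × 3.6 MJ = 152.8 MJ

152.8 MJ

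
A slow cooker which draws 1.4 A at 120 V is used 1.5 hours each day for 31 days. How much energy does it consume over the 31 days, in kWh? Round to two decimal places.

7.81 kWh

Power = 1.4 A × 120 V = 168 W = 0.168 kW
Runtime = 1.5 h/day × 31 days = 46.5 h
Energy = 0.168 kW × 46.5 h = 7.812 kWh ≈ 7.81 kWh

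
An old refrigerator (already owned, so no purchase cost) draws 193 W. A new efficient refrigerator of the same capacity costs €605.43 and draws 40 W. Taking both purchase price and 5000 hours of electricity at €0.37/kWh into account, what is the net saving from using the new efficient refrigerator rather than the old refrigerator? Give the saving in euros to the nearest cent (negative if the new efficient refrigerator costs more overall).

-€322.38

old refrigerator: €0.00 + (193/1000) kW × 5000 h × €0.37 = €0.00 + €357.05 = €357.05
new efficient refrigerator: €605.43 + (40/1000) kW × 5000 h × €0.37 = €605.43 + €74 = €679.43
Saving = €357.05 − €679.43 = −€322.38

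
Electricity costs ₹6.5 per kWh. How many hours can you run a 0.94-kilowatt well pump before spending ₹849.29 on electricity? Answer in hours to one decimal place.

Energy available = ₹849.29 ÷ ₹6.5/kWh = 130.66 kWh
Hours = 130.66 kWh ÷ 0.94 kW = 139.0 h

139.0 h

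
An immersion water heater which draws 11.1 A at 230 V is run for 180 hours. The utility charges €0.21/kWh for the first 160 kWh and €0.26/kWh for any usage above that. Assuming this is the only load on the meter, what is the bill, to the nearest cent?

€111.48

Power = 11.1 A × 230 V = 2553 W = 2.553 kW
Energy = 2.553 kW × 180 h = 459.54 kWh
Tier 1 (0–160 kWh): 160 × €0.21 = €33.6
Above 160 kWh: 299.54 × €0.26 = €77.8804
Bill = €111.48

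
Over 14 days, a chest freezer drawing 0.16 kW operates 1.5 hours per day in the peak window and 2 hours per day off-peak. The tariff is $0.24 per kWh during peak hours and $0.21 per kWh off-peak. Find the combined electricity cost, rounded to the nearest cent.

$1.75

Peak energy = 0.16 kW × 1.5 h × 14 = 3.36 kWh
Off-peak energy = 0.16 kW × 2 h × 14 = 4.48 kWh
Cost = 3.36 × $0.24 + 4.48 × $0.21 = $0.8064 + $0.9408 = $1.75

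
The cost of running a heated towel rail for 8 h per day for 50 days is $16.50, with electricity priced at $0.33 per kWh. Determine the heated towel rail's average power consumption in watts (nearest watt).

Energy = $16.50 ÷ $0.33/kWh = 50 kWh
Runtime = 8 h/day × 50 days = 400 h
Power = 50 kWh ÷ 400 h = 0.125 kW = 125 W

125 W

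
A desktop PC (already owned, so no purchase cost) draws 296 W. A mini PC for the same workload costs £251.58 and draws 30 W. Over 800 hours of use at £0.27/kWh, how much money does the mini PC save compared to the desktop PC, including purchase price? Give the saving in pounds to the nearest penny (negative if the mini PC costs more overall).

desktop PC: £0.00 + (296/1000) kW × 800 h × £0.27 = £0.00 + £63.936 = £63.936
mini PC: £251.58 + (30/1000) kW × 800 h × £0.27 = £251.58 + £6.48 = £258.06
Saving = £63.936 − £258.06 = −£194.124 → -£194.12

-£194.12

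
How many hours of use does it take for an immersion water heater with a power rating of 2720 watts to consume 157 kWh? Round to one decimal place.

Hours = 157 kWh ÷ 2.72 kW = 57.7 h

57.7 h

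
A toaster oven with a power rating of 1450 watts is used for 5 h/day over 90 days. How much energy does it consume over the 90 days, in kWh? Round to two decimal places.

Runtime = 5 h/day × 90 days = 450 h
Energy = 1.45 kW × 450 h = 652.5 kWh

652.50 kWh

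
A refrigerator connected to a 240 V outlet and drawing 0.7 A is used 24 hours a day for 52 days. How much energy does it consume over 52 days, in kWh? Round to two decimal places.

Power = 0.7 A × 240 V = 168 W = 0.168 kW
Runtime = 24 h × 52 = 1248 h
Energy = 0.168 kW × 1248 h = 209.664 kWh ≈ 209.66 kWh

209.66 kWh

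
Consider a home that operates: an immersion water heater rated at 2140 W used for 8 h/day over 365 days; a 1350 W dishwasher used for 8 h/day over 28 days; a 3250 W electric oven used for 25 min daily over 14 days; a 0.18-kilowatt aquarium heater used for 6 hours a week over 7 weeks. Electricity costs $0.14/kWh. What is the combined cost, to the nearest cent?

$920.88

immersion water heater: Runtime = 8 h/day × 365 days = 2920 h
immersion water heater: 2.14 kW × 2920 h = 6248.8 kWh
dishwasher: Runtime = 8 h/day × 28 days = 224 h
dishwasher: 1.35 kW × 224 h = 302.4 kWh
electric oven: Runtime = 25 min × 14 = 350 min = 5.833333… h
electric oven: 3.25 kW × 5.833333… h = 18.958333… kWh
aquarium heater: Runtime = 6 h/week × 7 weeks = 42 h
aquarium heater: 0.18 kW × 42 h = 7.56 kWh
Total energy = 6577.718333… kWh
Cost = 6577.718333… × $0.14 = $920.88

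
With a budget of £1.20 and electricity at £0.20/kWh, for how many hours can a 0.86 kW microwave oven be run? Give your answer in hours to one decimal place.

7.0 h

Energy available = £1.20 ÷ £0.20/kWh = 6 kWh
Hours = 6 kWh ÷ 0.86 kW = 7.0 h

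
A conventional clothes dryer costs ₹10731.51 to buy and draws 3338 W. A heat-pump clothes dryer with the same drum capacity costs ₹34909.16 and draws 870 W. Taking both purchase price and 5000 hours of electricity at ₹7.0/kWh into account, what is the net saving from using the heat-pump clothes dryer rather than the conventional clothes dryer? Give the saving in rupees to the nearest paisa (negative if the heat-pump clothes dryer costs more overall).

conventional clothes dryer: ₹10731.51 + (3338/1000) kW × 5000 h × ₹7.0 = ₹10731.51 + ₹116830 = ₹127561.51
heat-pump clothes dryer: ₹34909.16 + (870/1000) kW × 5000 h × ₹7.0 = ₹34909.16 + ₹30450 = ₹65359.16
Saving = ₹127561.51 − ₹65359.16 = ₹62202.35

₹62202.35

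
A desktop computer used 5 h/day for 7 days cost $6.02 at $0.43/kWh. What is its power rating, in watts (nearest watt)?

400 W

Energy = $6.02 ÷ $0.43/kWh = 14 kWh
Runtime = 5 h/day × 7 days = 35 h
Power = 14 kWh ÷ 35 h = 0.4 kW = 400 W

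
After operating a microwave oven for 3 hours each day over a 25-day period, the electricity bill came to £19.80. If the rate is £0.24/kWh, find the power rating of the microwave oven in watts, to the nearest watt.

1100 W

Energy = £19.80 ÷ £0.24/kWh = 82.5 kWh
Runtime = 3 h/day × 25 days = 75 h
Power = 82.5 kWh ÷ 75 h = 1.1 kW = 1100 W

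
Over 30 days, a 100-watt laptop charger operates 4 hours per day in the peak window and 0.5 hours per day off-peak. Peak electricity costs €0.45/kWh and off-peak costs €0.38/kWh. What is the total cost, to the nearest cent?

€5.97

Peak energy = 0.1 kW × 4 h × 30 = 12 kWh
Off-peak energy = 0.1 kW × 0.5 h × 30 = 1.5 kWh
Cost = 12 × €0.45 + 1.5 × €0.38 = €5.4 + €0.57 = €5.97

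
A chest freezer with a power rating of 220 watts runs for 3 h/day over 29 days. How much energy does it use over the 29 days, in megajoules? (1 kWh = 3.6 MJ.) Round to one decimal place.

68.9 MJ

Runtime = 3 h/day × 29 days = 87 h
Energy = 0.22 kW × 87 h = 19.14 kWh
= 19.14 × 3.6 MJ = 68.9 MJ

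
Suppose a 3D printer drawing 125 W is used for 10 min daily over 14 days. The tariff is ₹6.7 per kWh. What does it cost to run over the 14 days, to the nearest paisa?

₹1.95

Runtime = 10 min × 14 = 140 min = 2.333333… h
Energy = 0.125 kW × 2.333333… h = 0.291666… kWh
Cost = 0.291666… kWh × ₹6.7/kWh = ₹1.95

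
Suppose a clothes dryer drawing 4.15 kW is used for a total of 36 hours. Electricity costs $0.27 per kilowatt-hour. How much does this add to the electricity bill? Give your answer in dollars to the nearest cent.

$40.34

Energy = 4.15 kW × 36 h = 149.4 kWh
Cost = 149.4 kWh × $0.27/kWh = $40.34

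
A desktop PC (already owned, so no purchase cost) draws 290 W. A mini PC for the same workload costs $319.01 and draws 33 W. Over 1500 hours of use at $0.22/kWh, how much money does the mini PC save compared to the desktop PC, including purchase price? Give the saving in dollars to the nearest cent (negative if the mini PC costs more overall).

-$234.20

desktop PC: $0.00 + (290/1000) kW × 1500 h × $0.22 = $0.00 + $95.7 = $95.7
mini PC: $319.01 + (33/1000) kW × 1500 h × $0.22 = $319.01 + $10.89 = $329.9
Saving = $95.7 − $329.9 = −$234.2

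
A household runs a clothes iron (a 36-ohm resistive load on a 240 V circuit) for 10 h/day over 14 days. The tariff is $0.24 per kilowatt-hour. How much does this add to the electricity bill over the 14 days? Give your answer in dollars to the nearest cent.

Power = V²/R = 240²/36 = 1600 W = 1.6 kW
Runtime = 10 h/day × 14 days = 140 h
Energy = 1.6 kW × 140 h = 224 kWh
Cost = 224 kWh × $0.24/kWh = $53.76

$53.76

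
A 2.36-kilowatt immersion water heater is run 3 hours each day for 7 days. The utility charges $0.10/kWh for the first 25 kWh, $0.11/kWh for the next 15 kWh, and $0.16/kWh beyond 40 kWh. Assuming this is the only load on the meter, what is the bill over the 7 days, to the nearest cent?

Runtime = 3 h/day × 7 days = 21 h
Energy = 2.36 kW × 21 h = 49.56 kWh
Tier 1 (0–25 kWh): 25 × $0.10 = $2.5
Tier 2 (25–40 kWh): 15 × $0.11 = $1.65
Above 40 kWh: 9.56 × $0.16 = $1.5296
Bill = $5.68

$5.68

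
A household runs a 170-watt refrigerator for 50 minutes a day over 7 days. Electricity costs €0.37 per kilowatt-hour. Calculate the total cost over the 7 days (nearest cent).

€0.37

Runtime = 50 min × 7 = 350 min = 5.833333… h
Energy = 0.17 kW × 5.833333… h = 0.991666… kWh
Cost = 0.991666… kWh × €0.37/kWh = €0.37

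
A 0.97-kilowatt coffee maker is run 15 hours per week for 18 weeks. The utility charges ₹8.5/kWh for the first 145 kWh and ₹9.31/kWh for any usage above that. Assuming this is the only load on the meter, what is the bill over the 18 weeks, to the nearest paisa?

Runtime = 15 h/week × 18 weeks = 270 h
Energy = 0.97 kW × 270 h = 261.9 kWh
Tier 1 (0–145 kWh): 145 × ₹8.5 = ₹1232.5
Above 145 kWh: 116.9 × ₹9.31 = ₹1088.339
Bill = ₹2320.84

₹2320.84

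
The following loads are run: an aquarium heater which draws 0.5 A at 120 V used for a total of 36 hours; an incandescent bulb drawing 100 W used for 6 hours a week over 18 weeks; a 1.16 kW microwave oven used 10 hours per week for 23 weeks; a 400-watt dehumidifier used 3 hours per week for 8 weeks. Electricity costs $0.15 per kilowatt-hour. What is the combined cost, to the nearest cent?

aquarium heater: Power = 0.5 A × 120 V = 60 W = 0.06 kW
aquarium heater: 0.06 kW × 36 h = 2.16 kWh
incandescent bulb: Runtime = 6 h/week × 18 weeks = 108 h
incandescent bulb: 0.1 kW × 108 h = 10.8 kWh
microwave oven: Runtime = 10 h/week × 23 weeks = 230 h
microwave oven: 1.16 kW × 230 h = 266.8 kWh
dehumidifier: Runtime = 3 h/week × 8 weeks = 24 h
dehumidifier: 0.4 kW × 24 h = 9.6 kWh
Total energy = 289.36 kWh
Cost = 289.36 × $0.15 = $43.40

$43.40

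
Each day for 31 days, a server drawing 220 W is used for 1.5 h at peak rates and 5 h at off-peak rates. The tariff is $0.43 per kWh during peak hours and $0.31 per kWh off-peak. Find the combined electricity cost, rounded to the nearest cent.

$14.97

Peak energy = 0.22 kW × 1.5 h × 31 = 10.23 kWh
Off-peak energy = 0.22 kW × 5 h × 31 = 34.1 kWh
Cost = 10.23 × $0.43 + 34.1 × $0.31 = $4.3989 + $10.571 = $14.97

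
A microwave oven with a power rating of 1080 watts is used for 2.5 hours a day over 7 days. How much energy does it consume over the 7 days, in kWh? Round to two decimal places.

18.90 kWh

Runtime = 2.5 h/day × 7 days = 17.5 h
Energy = 1.08 kW × 17.5 h = 18.9 kWh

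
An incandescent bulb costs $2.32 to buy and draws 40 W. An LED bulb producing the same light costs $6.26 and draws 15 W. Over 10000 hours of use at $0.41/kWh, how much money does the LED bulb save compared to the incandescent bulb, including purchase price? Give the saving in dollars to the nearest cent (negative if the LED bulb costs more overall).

incandescent bulb: $2.32 + (40/1000) kW × 10000 h × $0.41 = $2.32 + $164 = $166.32
LED bulb: $6.26 + (15/1000) kW × 10000 h × $0.41 = $6.26 + $61.5 = $67.76
Saving = $166.32 − $67.76 = $98.56

$98.56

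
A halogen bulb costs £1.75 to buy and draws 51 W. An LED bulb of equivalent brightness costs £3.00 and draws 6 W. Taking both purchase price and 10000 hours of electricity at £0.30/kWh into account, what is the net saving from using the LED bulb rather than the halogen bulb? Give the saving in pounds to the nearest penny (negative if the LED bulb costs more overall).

halogen bulb: £1.75 + (51/1000) kW × 10000 h × £0.30 = £1.75 + £153 = £154.75
LED bulb: £3.00 + (6/1000) kW × 10000 h × £0.30 = £3.00 + £18 = £21
Saving = £154.75 − £21 = £133.75

£133.75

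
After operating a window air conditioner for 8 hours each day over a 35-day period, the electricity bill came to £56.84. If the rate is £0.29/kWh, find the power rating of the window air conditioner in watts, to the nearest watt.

700 W

Energy = £56.84 ÷ £0.29/kWh = 196 kWh
Runtime = 8 h/day × 35 days = 280 h
Power = 196 kWh ÷ 280 h = 0.7 kW = 700 W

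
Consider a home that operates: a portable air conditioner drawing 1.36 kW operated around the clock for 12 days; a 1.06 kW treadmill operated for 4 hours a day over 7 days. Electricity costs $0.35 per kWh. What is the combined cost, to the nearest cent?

$147.48

portable air conditioner: Runtime = 24 h × 12 = 288 h
portable air conditioner: 1.36 kW × 288 h = 391.68 kWh
treadmill: Runtime = 4 h/day × 7 days = 28 h
treadmill: 1.06 kW × 28 h = 29.68 kWh
Total energy = 421.36 kWh
Cost = 421.36 × $0.35 = $147.48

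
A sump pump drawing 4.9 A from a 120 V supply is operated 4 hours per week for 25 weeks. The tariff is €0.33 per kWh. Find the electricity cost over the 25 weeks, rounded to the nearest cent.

Power = 4.9 A × 120 V = 588 W = 0.588 kW
Runtime = 4 h/week × 25 weeks = 100 h
Energy = 0.588 kW × 100 h = 58.8 kWh
Cost = 58.8 kWh × €0.33/kWh = €19.40

€19.40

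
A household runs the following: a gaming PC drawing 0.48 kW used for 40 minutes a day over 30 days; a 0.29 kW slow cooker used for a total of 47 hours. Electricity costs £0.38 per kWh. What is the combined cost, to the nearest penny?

gaming PC: Runtime = 40 min × 30 = 1200 min = 20 h
gaming PC: 0.48 kW × 20 h = 9.6 kWh
slow cooker: 0.29 kW × 47 h = 13.63 kWh
Total energy = 23.23 kWh
Cost = 23.23 × £0.38 = £8.83

£8.83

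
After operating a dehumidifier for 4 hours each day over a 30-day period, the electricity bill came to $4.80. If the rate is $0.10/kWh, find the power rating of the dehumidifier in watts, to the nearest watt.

400 W

Energy = $4.80 ÷ $0.10/kWh = 48 kWh
Runtime = 4 h/day × 30 days = 120 h
Power = 48 kWh ÷ 120 h = 0.4 kW = 400 W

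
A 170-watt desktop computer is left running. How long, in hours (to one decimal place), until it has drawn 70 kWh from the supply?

Hours = 70 kWh ÷ 0.17 kW = 411.8 h

411.8 h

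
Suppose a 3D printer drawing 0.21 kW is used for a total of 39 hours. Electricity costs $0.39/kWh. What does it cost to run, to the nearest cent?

Energy = 0.21 kW × 39 h = 8.19 kWh
Cost = 8.19 kWh × $0.39/kWh = $3.19

$3.19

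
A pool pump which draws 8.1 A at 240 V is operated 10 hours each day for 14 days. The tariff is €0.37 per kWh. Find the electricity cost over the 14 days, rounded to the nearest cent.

Power = 8.1 A × 240 V = 1944 W = 1.944 kW
Runtime = 10 h/day × 14 days = 140 h
Energy = 1.944 kW × 140 h = 272.16 kWh
Cost = 272.16 kWh × €0.37/kWh = €100.70

€100.70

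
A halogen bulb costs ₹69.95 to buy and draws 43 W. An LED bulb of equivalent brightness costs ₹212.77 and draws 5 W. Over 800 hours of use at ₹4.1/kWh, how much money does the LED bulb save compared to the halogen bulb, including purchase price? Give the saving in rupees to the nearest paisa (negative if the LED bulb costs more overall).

halogen bulb: ₹69.95 + (43/1000) kW × 800 h × ₹4.1 = ₹69.95 + ₹141.04 = ₹210.99
LED bulb: ₹212.77 + (5/1000) kW × 800 h × ₹4.1 = ₹212.77 + ₹16.4 = ₹229.17
Saving = ₹210.99 − ₹229.17 = −₹18.18

-₹18.18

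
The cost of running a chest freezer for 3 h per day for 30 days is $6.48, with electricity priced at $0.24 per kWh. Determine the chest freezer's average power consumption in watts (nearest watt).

Energy = $6.48 ÷ $0.24/kWh = 27 kWh
Runtime = 3 h/day × 30 days = 90 h
Power = 27 kWh ÷ 90 h = 0.3 kW = 300 W

300 W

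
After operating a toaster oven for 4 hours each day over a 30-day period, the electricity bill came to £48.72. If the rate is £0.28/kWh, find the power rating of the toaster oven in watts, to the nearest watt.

1450 W

Energy = £48.72 ÷ £0.28/kWh = 174 kWh
Runtime = 4 h/day × 30 days = 120 h
Power = 174 kWh ÷ 120 h = 1.45 kW = 1450 W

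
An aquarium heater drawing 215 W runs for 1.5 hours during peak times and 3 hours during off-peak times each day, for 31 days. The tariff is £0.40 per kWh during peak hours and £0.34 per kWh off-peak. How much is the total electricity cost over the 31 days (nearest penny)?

Peak energy = 0.215 kW × 1.5 h × 31 = 9.9975 kWh
Off-peak energy = 0.215 kW × 3 h × 31 = 19.995 kWh
Cost = 9.9975 × £0.40 + 19.995 × £0.34 = £3.999 + £6.7983 = £10.80

£10.80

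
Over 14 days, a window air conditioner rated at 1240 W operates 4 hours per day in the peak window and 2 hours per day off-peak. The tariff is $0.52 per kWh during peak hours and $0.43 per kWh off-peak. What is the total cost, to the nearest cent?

$51.04

Peak energy = 1.24 kW × 4 h × 14 = 69.44 kWh
Off-peak energy = 1.24 kW × 2 h × 14 = 34.72 kWh
Cost = 69.44 × $0.52 + 34.72 × $0.43 = $36.1088 + $14.9296 = $51.04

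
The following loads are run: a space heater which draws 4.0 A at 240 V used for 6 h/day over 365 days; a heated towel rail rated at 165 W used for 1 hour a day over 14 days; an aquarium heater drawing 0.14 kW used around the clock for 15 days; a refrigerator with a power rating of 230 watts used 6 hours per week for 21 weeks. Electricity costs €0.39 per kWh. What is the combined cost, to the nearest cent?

space heater: Power = 4.0 A × 240 V = 960 W = 0.96 kW
space heater: Runtime = 6 h/day × 365 days = 2190 h
space heater: 0.96 kW × 2190 h = 2102.4 kWh
heated towel rail: Runtime = 1 h/day × 14 days = 14 h
heated towel rail: 0.165 kW × 14 h = 2.31 kWh
aquarium heater: Runtime = 24 h × 15 = 360 h
aquarium heater: 0.14 kW × 360 h = 50.4 kWh
refrigerator: Runtime = 6 h/week × 21 weeks = 126 h
refrigerator: 0.23 kW × 126 h = 28.98 kWh
Total energy = 2184.09 kWh
Cost = 2184.09 × €0.39 = €851.80

€851.80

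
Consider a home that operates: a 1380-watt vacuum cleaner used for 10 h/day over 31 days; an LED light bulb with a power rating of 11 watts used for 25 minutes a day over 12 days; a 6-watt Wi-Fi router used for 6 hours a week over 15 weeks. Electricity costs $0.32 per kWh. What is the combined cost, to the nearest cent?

vacuum cleaner: Runtime = 10 h/day × 31 days = 310 h
vacuum cleaner: 1.38 kW × 310 h = 427.8 kWh
LED light bulb: Runtime = 25 min × 12 = 300 min = 5 h
LED light bulb: 0.011 kW × 5 h = 0.055 kWh
Wi-Fi router: Runtime = 6 h/week × 15 weeks = 90 h
Wi-Fi router: 0.006 kW × 90 h = 0.54 kWh
Total energy = 428.395 kWh
Cost = 428.395 × $0.32 = $137.09

$137.09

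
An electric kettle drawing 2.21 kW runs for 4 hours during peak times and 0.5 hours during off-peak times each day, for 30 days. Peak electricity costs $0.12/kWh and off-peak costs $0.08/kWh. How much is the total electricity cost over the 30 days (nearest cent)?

Peak energy = 2.21 kW × 4 h × 30 = 265.2 kWh
Off-peak energy = 2.21 kW × 0.5 h × 30 = 33.15 kWh
Cost = 265.2 × $0.12 + 33.15 × $0.08 = $31.824 + $2.652 = $34.48

$34.48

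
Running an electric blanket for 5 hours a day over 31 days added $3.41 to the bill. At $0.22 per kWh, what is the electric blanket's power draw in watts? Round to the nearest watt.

Energy = $3.41 ÷ $0.22/kWh = 15.5 kWh
Runtime = 5 h/day × 31 days = 155 h
Power = 15.5 kWh ÷ 155 h = 0.1 kW = 100 W

100 W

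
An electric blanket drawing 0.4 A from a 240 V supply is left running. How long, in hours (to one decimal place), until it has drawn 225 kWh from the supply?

2343.8 h

Power = 0.4 A × 240 V = 96 W = 0.096 kW
Hours = 225 kWh ÷ 0.096 kW = 2343.8 h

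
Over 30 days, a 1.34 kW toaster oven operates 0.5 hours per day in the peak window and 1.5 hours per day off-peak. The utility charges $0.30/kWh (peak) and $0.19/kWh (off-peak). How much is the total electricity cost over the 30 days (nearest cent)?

$17.49

Peak energy = 1.34 kW × 0.5 h × 30 = 20.1 kWh
Off-peak energy = 1.34 kW × 1.5 h × 30 = 60.3 kWh
Cost = 20.1 × $0.30 + 60.3 × $0.19 = $6.03 + $11.457 = $17.49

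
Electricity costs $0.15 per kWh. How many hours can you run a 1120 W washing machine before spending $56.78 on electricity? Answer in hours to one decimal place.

338.0 h

Energy available = $56.78 ÷ $0.15/kWh = 378.5333 kWh
Hours = 378.5333 kWh ÷ 1.12 kW = 338.0 h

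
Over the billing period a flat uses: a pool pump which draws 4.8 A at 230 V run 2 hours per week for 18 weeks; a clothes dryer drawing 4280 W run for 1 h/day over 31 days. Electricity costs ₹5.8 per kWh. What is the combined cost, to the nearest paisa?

₹1000.06

pool pump: Power = 4.8 A × 230 V = 1104 W = 1.104 kW
pool pump: Runtime = 2 h/week × 18 weeks = 36 h
pool pump: 1.104 kW × 36 h = 39.744 kWh
clothes dryer: Runtime = 1 h/day × 31 days = 31 h
clothes dryer: 4.28 kW × 31 h = 132.68 kWh
Total energy = 172.424 kWh
Cost = 172.424 × ₹5.8 = ₹1000.06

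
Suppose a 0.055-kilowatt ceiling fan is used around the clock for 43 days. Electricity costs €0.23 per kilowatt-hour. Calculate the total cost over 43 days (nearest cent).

Runtime = 24 h × 43 = 1032 h
Energy = 0.055 kW × 1032 h = 56.76 kWh
Cost = 56.76 kWh × €0.23/kWh = €13.05

€13.05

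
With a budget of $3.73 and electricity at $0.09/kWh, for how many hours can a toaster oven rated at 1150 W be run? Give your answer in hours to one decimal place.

Energy available = $3.73 ÷ $0.09/kWh = 41.4444 kWh
Hours = 41.4444 kWh ÷ 1.15 kW = 36.0 h

36.0 h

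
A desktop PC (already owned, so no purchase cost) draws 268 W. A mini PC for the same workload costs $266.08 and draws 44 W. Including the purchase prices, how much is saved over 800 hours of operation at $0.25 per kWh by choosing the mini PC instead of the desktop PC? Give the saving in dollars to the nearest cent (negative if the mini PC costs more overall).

desktop PC: $0.00 + (268/1000) kW × 800 h × $0.25 = $0.00 + $53.6 = $53.6
mini PC: $266.08 + (44/1000) kW × 800 h × $0.25 = $266.08 + $8.8 = $274.88
Saving = $53.6 − $274.88 = −$221.28

-$221.28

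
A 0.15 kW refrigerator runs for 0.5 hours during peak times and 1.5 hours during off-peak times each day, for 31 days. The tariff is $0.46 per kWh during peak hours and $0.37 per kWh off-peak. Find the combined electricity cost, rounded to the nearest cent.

Peak energy = 0.15 kW × 0.5 h × 31 = 2.325 kWh
Off-peak energy = 0.15 kW × 1.5 h × 31 = 6.975 kWh
Cost = 2.325 × $0.46 + 6.975 × $0.37 = $1.0695 + $2.58075 = $3.65

$3.65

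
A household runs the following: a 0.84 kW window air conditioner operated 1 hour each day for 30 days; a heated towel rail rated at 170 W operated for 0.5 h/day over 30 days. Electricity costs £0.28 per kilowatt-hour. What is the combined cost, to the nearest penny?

window air conditioner: Runtime = 1 h/day × 30 days = 30 h
window air conditioner: 0.84 kW × 30 h = 25.2 kWh
heated towel rail: Runtime = 0.5 h/day × 30 days = 15 h
heated towel rail: 0.17 kW × 15 h = 2.55 kWh
Total energy = 27.75 kWh
Cost = 27.75 × £0.28 = £7.77

£7.77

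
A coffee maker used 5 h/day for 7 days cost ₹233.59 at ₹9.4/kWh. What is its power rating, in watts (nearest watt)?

Energy = ₹233.59 ÷ ₹9.4/kWh = 24.85 kWh
Runtime = 5 h/day × 7 days = 35 h
Power = 24.85 kWh ÷ 35 h = 0.71 kW = 710 W

710 W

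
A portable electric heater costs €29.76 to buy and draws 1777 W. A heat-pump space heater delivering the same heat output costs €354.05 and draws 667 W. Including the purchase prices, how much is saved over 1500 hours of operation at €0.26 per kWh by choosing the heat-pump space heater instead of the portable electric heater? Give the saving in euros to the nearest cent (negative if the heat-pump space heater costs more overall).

€108.61

portable electric heater: €29.76 + (1777/1000) kW × 1500 h × €0.26 = €29.76 + €693.03 = €722.79
heat-pump space heater: €354.05 + (667/1000) kW × 1500 h × €0.26 = €354.05 + €260.13 = €614.18
Saving = €722.79 − €614.18 = €108.61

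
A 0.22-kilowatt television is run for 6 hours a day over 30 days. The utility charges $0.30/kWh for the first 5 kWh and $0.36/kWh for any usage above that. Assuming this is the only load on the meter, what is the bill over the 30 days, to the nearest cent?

$13.96

Runtime = 6 h/day × 30 days = 180 h
Energy = 0.22 kW × 180 h = 39.6 kWh
Tier 1 (0–5 kWh): 5 × $0.30 = $1.5
Above 5 kWh: 34.6 × $0.36 = $12.456
Bill = $13.96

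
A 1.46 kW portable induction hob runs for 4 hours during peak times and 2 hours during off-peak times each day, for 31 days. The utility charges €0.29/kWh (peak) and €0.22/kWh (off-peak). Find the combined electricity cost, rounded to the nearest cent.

€72.42

Peak energy = 1.46 kW × 4 h × 31 = 181.04 kWh
Off-peak energy = 1.46 kW × 2 h × 31 = 90.52 kWh
Cost = 181.04 × €0.29 + 90.52 × €0.22 = €52.5016 + €19.9144 = €72.42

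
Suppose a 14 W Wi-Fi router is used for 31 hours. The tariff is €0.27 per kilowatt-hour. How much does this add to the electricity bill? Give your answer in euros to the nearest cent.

Energy = 0.014 kW × 31 h = 0.434 kWh
Cost = 0.434 kWh × €0.27/kWh = €0.12

€0.12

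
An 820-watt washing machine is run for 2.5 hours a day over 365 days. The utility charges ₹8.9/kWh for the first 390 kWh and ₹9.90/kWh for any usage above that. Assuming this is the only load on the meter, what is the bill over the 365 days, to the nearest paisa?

Runtime = 2.5 h/day × 365 days = 912.5 h
Energy = 0.82 kW × 912.5 h = 748.25 kWh
Tier 1 (0–390 kWh): 390 × ₹8.9 = ₹3471
Above 390 kWh: 358.25 × ₹9.90 = ₹3546.675
Bill = ₹7017.68

₹7017.68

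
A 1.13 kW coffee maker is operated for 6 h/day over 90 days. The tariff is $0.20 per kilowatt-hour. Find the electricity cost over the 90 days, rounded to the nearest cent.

Runtime = 6 h/day × 90 days = 540 h
Energy = 1.13 kW × 540 h = 610.2 kWh
Cost = 610.2 kWh × $0.20/kWh = $122.04

$122.04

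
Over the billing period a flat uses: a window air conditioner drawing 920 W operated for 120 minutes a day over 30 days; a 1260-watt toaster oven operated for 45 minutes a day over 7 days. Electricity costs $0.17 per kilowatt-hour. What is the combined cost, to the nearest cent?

$10.51

window air conditioner: Runtime = 120 min × 30 = 3600 min = 60 h
window air conditioner: 0.92 kW × 60 h = 55.2 kWh
toaster oven: Runtime = 45 min × 7 = 315 min = 5.25 h
toaster oven: 1.26 kW × 5.25 h = 6.615 kWh
Total energy = 61.815 kWh
Cost = 61.815 × $0.17 = $10.51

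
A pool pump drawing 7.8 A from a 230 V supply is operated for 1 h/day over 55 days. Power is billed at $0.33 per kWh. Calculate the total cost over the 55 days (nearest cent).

Power = 7.8 A × 230 V = 1794 W = 1.794 kW
Runtime = 1 h/day × 55 days = 55 h
Energy = 1.794 kW × 55 h = 98.67 kWh
Cost = 98.67 kWh × $0.33/kWh = $32.56

$32.56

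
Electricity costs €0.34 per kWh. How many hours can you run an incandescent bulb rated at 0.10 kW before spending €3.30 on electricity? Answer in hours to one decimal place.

97.1 h

Energy available = €3.30 ÷ €0.34/kWh = 9.7059 kWh
Hours = 9.7059 kWh ÷ 0.1 kW = 97.1 h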